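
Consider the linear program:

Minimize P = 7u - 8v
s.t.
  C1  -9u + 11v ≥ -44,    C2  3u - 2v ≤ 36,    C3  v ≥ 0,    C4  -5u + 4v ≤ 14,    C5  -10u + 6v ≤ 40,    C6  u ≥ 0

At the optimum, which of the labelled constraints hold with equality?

C2 and C4

Corner points and P = 7u - 8v:
  (308/15, 64/5) → P = 124/3
  (44/9, 0) → P = 308/9
  (86, 111) → P = -286
  (0, 0) → P = 0
  (0, 7/2) → P = -28

The minimum is at (86, 111). Substituting into each constraint, equality holds for C2 and C4; the remaining constraints have slack.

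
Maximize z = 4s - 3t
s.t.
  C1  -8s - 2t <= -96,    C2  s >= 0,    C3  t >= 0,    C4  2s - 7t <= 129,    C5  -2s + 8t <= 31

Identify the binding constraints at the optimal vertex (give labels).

Vertices and z = 4s - 3t:
  (12, 0) → z = 48
  (353/34, 110/17) → z = 376/17
  (129/2, 0) → z = 258
  (1249/2, 160) → z = 2018

The maximum is at (1249/2, 160). Substituting into each constraint, equality holds for C4 and C5; the remaining constraints have slack.

C4 and C5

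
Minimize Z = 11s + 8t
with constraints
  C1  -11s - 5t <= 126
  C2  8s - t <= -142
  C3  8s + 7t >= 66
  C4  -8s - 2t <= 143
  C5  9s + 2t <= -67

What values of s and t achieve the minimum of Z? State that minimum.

Extreme points and Z = 11s + 8t:
  (-29/2, 26) → Z = 97/2
  (-351/25, 742/25) → Z = 83
  (-1133/40, 209/5) → Z = 913/40
The feasible region is unbounded (it extends along (-1, 4), (-2, 9)), but Z strictly increases along every unbounded feasible direction, so there is no improving ray and the minimum is attained at a vertex.

The optimum lies where 8s + 7t = 66 and -8s - 2t = 143.
Solving simultaneously gives s = -1133/40, t = 209/5.

s = -1133/40, t = 209/5, minimum Z = 913/40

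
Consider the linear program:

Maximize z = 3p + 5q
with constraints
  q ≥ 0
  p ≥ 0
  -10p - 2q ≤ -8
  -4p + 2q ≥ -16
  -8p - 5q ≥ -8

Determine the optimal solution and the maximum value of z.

Extreme points and z = 3p + 5q:
  (4/5, 0) → z = 12/5
  (1, 0) → z = 3
  (12/17, 8/17) → z = 76/17

The optimum lies where -10p - 2q = -8 and -8p - 5q = -8.
Solving simultaneously gives p = 12/17, q = 8/17.

p = 12/17, q = 8/17, maximum z = 76/17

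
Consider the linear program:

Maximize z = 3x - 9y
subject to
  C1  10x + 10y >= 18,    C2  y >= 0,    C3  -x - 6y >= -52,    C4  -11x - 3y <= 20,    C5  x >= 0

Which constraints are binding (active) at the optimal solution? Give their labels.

C2 and C3

Corner points and z = 3x - 9y:
  (9/5, 0) → z = 27/5
  (0, 9/5) → z = -81/5
  (52, 0) → z = 156
  (0, 26/3) → z = -78

The maximum is at (52, 0). Substituting into each constraint, equality holds for C2 and C3; the remaining constraints have slack.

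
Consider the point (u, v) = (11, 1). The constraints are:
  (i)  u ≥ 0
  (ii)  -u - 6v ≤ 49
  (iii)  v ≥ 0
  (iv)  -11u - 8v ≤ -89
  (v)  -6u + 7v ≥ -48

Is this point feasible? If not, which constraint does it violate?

not feasible — violates (v)

Constraint (v): -6u + 7v = -59, which is not ≥ -48. All other constraints are satisfied.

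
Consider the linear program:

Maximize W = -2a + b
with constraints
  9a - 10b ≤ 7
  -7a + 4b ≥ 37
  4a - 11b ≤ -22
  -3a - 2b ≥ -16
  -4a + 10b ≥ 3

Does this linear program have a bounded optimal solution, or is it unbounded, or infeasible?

From the feasible point (-319/61, 6/61), moving in the direction (-2, 3) keeps every constraint satisfied while W increases without bound.

unbounded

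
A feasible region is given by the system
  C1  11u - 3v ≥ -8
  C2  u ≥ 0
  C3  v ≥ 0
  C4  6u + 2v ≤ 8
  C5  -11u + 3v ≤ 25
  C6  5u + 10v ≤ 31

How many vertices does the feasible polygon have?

Intersecting each pair of boundary lines and keeping only the points that satisfy every inequality leaves:
  (0, 8/3)
  (13/125, 381/125)
  (0, 0)
  (4/3, 0)
  (9/25, 73/25)

5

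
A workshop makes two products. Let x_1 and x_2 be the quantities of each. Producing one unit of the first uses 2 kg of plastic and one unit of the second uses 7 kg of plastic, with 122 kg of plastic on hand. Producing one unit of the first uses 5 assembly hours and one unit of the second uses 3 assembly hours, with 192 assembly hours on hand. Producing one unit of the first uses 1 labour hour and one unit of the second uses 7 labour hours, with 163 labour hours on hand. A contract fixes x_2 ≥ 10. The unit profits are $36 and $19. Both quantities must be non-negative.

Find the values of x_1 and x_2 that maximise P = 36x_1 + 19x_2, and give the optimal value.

Corner points and P = 36x_1 + 19x_2:
  (0, 122/7) → P = 2318/7
  (0, 10) → P = 190
  (26, 10) → P = 1126

The binding constraints are 2x_1 + 7x_2 = 122 and x_2 = 10.
Solving simultaneously gives x_1 = 26, x_2 = 10.

x_1 = 26, x_2 = 10, maximum P = 1126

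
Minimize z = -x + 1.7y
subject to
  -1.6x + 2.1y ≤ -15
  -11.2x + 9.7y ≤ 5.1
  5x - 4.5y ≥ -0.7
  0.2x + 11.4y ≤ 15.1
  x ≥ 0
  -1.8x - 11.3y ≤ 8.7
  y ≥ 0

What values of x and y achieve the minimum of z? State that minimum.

x = 75.5, y = 0, minimum z = -75.5

Feasible corners and z = -x + 1.7y:
  (6757/622, 1058/933) → z = -83369/9330
  (75/8, 0) → z = -75/8
  (151/2, 0) → z = -151/2

The optimum lies where 0.2x + 11.4y = 15.1 and y = 0.
Solving simultaneously gives x = 151/2, y = 0.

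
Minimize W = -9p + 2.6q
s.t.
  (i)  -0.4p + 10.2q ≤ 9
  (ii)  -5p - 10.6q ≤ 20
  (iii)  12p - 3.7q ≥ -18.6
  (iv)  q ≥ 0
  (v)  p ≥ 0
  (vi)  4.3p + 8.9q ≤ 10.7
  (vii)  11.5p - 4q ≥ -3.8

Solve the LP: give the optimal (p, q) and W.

p = 107/43, q = 0, minimum W = -963/43

Vertices and W = -9p + 2.6q:
  (0, 15/17) → W = 39/17
  (1452/2371, 2149/2371) → W = -37403/11855
  (0, 0) → W = 0
  (107/43, 0) → W = -963/43

The optimum lies where q = 0 and 4.3p + 8.9q = 10.7.
Solving simultaneously gives p = 107/43, q = 0.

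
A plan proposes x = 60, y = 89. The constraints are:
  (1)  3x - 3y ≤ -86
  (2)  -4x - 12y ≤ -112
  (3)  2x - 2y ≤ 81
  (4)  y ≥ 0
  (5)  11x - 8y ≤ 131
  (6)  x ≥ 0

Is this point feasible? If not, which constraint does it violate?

feasible

(1): -87 ≤ -86 ✓
(2): -1308 ≤ -112 ✓
(3): -58 ≤ 81 ✓
(4): 89 ≥ 0 ✓
(5): -52 ≤ 131 ✓
(6): 60 ≥ 0 ✓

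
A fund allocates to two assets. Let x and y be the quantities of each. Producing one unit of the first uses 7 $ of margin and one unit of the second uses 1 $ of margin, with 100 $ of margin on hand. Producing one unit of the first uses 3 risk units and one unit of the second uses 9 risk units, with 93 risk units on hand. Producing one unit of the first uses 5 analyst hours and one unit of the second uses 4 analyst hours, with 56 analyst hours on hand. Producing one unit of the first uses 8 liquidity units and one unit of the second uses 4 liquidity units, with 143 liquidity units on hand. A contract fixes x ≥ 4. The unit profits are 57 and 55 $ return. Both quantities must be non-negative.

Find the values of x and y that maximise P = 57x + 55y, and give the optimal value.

At the optimal vertex, 3x + 9y = 93 and 5x + 4y = 56.
Solving simultaneously gives x = 4, y = 9.

x = 4, y = 9, maximum P = 723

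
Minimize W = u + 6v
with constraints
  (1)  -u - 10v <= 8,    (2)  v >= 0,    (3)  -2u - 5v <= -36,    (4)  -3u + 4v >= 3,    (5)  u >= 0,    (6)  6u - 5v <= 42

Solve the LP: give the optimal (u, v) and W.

u = 129/23, v = 114/23, minimum W = 813/23

Feasible corners and W = u + 6v:
  (129/23, 114/23) → W = 813/23
  (0, 36/5) → W = 216/5
  (61/3, 16) → W = 349/3
The feasible region is unbounded (it extends along (0, 1), (5, 6)), but W strictly increases along every unbounded feasible direction, so there is no improving ray and the minimum is attained at a vertex.

The binding constraints are -2u - 5v = -36 and -3u + 4v = 3.
Solving simultaneously gives u = 129/23, v = 114/23.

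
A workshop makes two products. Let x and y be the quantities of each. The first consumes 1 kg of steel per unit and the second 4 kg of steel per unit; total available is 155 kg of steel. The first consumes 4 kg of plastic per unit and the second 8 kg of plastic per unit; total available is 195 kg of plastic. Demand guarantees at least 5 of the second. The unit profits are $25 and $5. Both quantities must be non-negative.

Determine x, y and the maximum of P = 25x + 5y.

Extreme points and P = 25x + 5y:
  (0, 195/8) → P = 975/8
  (0, 5) → P = 25
  (155/4, 5) → P = 3975/4

The binding constraints are 4x + 8y = 195 and y = 5.
Solving simultaneously gives x = 155/4, y = 5.

x = 155/4, y = 5, maximum P = 3975/4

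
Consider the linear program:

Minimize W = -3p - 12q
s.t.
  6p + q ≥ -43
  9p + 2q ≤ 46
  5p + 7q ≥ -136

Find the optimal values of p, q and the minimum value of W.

p = -44, q = 221, minimum W = -2520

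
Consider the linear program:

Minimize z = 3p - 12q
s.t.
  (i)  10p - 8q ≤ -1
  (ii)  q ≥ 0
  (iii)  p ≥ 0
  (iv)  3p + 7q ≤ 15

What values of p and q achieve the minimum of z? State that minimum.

Feasible corners and z = 3p - 12q:
  (0, 1/8) → z = -3/2
  (113/94, 153/94) → z = -1497/94
  (0, 15/7) → z = -180/7

At the optimal vertex, p = 0 and 3p + 7q = 15.
Solving simultaneously gives p = 0, q = 15/7.

p = 0, q = 15/7, minimum z = -180/7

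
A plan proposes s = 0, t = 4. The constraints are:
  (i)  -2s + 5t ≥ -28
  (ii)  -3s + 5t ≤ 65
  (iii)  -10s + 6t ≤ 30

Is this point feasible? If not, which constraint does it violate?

(i): 20 ≥ -28 ✓
(ii): 20 ≤ 65 ✓
(iii): 24 ≤ 30 ✓

feasible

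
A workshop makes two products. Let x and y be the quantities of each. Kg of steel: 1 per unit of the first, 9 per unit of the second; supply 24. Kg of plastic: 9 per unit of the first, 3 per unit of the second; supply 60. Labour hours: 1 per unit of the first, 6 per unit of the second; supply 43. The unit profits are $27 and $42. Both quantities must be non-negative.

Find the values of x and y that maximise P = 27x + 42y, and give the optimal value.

Extreme points and P = 27x + 42y:
  (0, 0) → P = 0
  (0, 8/3) → P = 112
  (20/3, 0) → P = 180
  (6, 2) → P = 246

x = 6, y = 2, maximum P = 246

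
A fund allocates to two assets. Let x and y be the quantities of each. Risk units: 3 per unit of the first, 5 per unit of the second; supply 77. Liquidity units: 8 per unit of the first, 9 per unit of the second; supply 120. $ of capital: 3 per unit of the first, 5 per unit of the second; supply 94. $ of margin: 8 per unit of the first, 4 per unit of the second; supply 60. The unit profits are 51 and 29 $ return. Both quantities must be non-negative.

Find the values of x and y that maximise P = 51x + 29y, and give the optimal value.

x = 3/2, y = 12, maximum P = 849/2

Feasible corners and P = 51x + 29y:
  (0, 0) → P = 0
  (0, 40/3) → P = 1160/3
  (15/2, 0) → P = 765/2
  (3/2, 12) → P = 849/2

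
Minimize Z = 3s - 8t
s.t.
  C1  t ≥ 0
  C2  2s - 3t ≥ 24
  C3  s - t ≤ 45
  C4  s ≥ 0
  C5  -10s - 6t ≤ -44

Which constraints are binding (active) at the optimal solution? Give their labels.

C2 and C3

Vertices and Z = 3s - 8t:
  (12, 0) → Z = 36
  (45, 0) → Z = 135
  (111, 66) → Z = -195

The minimum is at (111, 66). Substituting into each constraint, equality holds for C2 and C3; the remaining constraints have slack.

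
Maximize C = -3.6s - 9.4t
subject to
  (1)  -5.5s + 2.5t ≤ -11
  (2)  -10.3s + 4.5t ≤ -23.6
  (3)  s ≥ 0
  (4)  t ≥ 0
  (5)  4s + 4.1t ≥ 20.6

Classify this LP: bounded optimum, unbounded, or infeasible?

bounded optimum

Feasible corners and C = -3.6s - 9.4t:
  (9.5, 16.5) → C = -189.3
  (18946/6023, 11778/6023) → C = -894594/30115
  (5.15, 0) → C = -18.54
The feasible region has finitely many vertices and no improving ray; the maximum is -18.54 at (5.15, 0).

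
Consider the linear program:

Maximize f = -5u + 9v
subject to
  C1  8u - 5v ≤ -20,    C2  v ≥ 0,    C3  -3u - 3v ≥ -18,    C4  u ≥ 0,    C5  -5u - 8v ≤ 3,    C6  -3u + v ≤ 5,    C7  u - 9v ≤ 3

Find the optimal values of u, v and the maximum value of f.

u = 1/4, v = 23/4, maximum f = 101/2

Corner points and f = -5u + 9v:
  (10/13, 68/13) → f = 562/13
  (0, 4) → f = 36
  (1/4, 23/4) → f = 101/2
  (0, 5) → f = 45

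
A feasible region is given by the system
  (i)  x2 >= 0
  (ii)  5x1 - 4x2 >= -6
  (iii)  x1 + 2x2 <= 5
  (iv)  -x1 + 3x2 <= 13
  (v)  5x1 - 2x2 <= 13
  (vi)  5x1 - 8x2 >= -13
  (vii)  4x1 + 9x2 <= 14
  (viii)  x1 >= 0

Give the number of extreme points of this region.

Intersecting each pair of boundary lines and keeping only the points that satisfy every inequality leaves:
  (13/5, 0)
  (0, 0)
  (2/61, 94/61)
  (0, 3/2)
  (145/53, 18/53)

5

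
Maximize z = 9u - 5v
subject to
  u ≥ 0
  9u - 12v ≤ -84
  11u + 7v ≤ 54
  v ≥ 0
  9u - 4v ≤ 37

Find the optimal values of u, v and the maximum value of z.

u = 4/13, v = 94/13, maximum z = -434/13

Extreme points and z = 9u - 5v:
  (0, 7) → z = -35
  (0, 54/7) → z = -270/7
  (4/13, 94/13) → z = -434/13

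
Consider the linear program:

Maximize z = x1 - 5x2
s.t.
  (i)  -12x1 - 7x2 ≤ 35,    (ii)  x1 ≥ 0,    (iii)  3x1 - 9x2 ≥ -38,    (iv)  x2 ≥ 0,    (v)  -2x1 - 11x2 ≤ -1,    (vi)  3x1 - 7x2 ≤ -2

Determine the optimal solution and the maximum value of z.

Feasible corners and z = x1 - 5x2:
  (0, 38/9) → z = -190/9
  (0, 2/7) → z = -10/7
  (124/3, 18) → z = -146/3

The binding constraints are x1 = 0 and 3x1 - 7x2 = -2.
Solving simultaneously gives x1 = 0, x2 = 2/7.

x1 = 0, x2 = 2/7, maximum z = -10/7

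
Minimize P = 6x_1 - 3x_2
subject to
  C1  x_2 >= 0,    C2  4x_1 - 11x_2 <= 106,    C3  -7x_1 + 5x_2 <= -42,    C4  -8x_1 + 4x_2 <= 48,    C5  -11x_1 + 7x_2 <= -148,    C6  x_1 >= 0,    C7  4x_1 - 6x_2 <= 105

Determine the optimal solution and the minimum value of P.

The feasible region is unbounded (it extends along (3, 2), (5, 7)), but P strictly increases along every unbounded feasible direction, so there is no improving ray and the minimum is attained at a vertex.

The optimum lies where x_2 = 0 and -11x_1 + 7x_2 = -148.
Solving simultaneously gives x_1 = 148/11, x_2 = 0.

x_1 = 148/11, x_2 = 0, minimum P = 888/11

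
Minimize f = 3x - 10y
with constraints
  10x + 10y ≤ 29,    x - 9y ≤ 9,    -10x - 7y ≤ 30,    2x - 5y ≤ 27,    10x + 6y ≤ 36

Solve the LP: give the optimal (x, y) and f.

x = -503/30, y = 59/3, minimum f = -7409/30

Corner points and f = 3x - 10y:
  (351/100, -61/100) → f = 1663/100
  (-503/30, 59/3) → f = -7409/30
  (-207/97, -120/97) → f = 579/97

The optimum lies where 10x + 10y = 29 and -10x - 7y = 30.
Solving simultaneously gives x = -503/30, y = 59/3.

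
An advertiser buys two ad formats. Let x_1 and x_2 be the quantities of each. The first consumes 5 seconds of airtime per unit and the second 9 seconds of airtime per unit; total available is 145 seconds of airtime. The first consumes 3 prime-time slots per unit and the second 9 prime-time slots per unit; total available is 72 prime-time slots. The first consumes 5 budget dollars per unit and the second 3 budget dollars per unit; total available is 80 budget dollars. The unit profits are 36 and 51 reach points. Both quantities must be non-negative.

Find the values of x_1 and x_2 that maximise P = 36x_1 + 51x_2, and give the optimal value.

Feasible corners and P = 36x_1 + 51x_2:
  (0, 0) → P = 0
  (0, 8) → P = 408
  (16, 0) → P = 576
  (14, 10/3) → P = 674

The binding constraints are 3x_1 + 9x_2 = 72 and 5x_1 + 3x_2 = 80.
Solving simultaneously gives x_1 = 14, x_2 = 10/3.

x_1 = 14, x_2 = 10/3, maximum P = 674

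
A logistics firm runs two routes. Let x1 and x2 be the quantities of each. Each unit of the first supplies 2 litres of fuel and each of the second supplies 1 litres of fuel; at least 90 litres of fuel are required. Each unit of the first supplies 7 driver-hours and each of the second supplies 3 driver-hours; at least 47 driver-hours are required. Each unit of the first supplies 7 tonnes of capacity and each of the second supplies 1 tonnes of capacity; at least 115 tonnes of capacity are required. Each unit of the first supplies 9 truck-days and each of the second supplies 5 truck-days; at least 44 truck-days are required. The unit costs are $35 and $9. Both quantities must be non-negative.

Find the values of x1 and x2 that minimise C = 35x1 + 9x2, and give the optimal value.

x1 = 5, x2 = 80, minimum C = 895

Vertices and C = 35x1 + 9x2:
  (0, 115) → C = 1035
  (45, 0) → C = 1575
  (5, 80) → C = 895
The feasible region is unbounded (it extends along (0, 1), (1, 0)), but C strictly increases along every unbounded feasible direction, so there is no improving ray and the minimum is attained at a vertex.

The optimum lies where 2x1 + x2 = 90 and 7x1 + x2 = 115.
Solving simultaneously gives x1 = 5, x2 = 80.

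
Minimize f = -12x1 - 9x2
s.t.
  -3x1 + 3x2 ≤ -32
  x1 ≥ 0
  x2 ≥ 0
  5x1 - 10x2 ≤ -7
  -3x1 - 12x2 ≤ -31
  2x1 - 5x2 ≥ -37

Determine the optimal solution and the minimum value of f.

Corner points and f = -12x1 - 9x2:
  (341/15, 181/15) → f = -1907/5
  (271/9, 175/9) → f = -1609/3
  (67, 171/5) → f = -5559/5

The optimum lies where 5x1 - 10x2 = -7 and 2x1 - 5x2 = -37.
Solving simultaneously gives x1 = 67, x2 = 171/5.

x1 = 67, x2 = 171/5, minimum f = -5559/5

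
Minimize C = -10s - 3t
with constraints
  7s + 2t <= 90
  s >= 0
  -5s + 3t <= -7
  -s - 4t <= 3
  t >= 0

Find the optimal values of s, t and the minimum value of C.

Extreme points and C = -10s - 3t:
  (284/31, 401/31) → C = -4043/31
  (90/7, 0) → C = -900/7
  (7/5, 0) → C = -14

The optimum lies where 7s + 2t = 90 and -5s + 3t = -7.
Solving simultaneously gives s = 284/31, t = 401/31.

s = 284/31, t = 401/31, minimum C = -4043/31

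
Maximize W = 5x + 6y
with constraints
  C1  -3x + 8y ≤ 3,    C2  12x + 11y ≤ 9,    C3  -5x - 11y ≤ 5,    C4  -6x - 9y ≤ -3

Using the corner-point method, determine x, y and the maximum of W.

x = 13/43, y = 21/43, maximum W = 191/43

Corner points and W = 5x + 6y:
  (13/43, 21/43) → W = 191/43
  (-1/25, 9/25) → W = 49/25
  (8/7, -3/7) → W = 22/7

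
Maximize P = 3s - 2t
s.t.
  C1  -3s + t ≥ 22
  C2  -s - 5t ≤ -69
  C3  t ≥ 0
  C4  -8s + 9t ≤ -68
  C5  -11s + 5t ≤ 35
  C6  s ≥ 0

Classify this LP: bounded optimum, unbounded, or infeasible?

The boundaries -s - 5t = -69 and t = 0 meet at (69, 0), but that point violates -3s + t ≥ 22. Every candidate vertex is excluded by some other constraint, so the feasible region is empty.

infeasible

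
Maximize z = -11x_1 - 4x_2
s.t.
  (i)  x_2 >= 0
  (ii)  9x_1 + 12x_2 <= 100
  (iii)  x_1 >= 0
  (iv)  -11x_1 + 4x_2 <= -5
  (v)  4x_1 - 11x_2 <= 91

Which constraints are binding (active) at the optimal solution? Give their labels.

(i) and (iv)

Extreme points and z = -11x_1 - 4x_2:
  (100/9, 0) → z = -1100/9
  (5/11, 0) → z = -5
  (115/42, 1055/168) → z = -1160/21

The maximum is at (5/11, 0). Substituting into each constraint, equality holds for (i) and (iv); the remaining constraints have slack.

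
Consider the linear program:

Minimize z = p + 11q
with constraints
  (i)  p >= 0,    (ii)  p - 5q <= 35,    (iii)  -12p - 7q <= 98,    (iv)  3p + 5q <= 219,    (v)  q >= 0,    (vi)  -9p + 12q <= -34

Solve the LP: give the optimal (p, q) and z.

p = 34/9, q = 0, minimum z = 34/9

Corner points and z = p + 11q:
  (127/2, 57/10) → z = 631/5
  (35, 0) → z = 35
  (2798/81, 623/27) → z = 23357/81
  (34/9, 0) → z = 34/9

At the optimal vertex, q = 0 and -9p + 12q = -34.
Solving simultaneously gives p = 34/9, q = 0.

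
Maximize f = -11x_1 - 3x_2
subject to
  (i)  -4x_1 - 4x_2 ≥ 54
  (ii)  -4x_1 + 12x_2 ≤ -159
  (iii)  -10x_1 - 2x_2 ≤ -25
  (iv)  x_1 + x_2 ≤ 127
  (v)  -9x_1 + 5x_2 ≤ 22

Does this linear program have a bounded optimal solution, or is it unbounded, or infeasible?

From the feasible point (13/2, -20), moving in the direction (2, -10) keeps every constraint satisfied while f increases without bound.

unbounded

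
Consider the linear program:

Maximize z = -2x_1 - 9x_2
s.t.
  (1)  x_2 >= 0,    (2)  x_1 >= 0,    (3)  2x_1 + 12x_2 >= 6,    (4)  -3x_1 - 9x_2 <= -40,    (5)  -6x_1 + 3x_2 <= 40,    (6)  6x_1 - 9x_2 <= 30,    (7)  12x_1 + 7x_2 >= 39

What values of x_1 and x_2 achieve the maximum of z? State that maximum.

Corner points and z = -2x_1 - 9x_2:
  (0, 40/3) → z = -120
  (0, 39/7) → z = -351/7
  (70/9, 50/27) → z = -290/9
  (71/87, 121/29) → z = -3409/87
The feasible region is unbounded (it extends along (3, 2), (1, 2)), but z strictly decreases along every unbounded feasible direction, so there is no improving ray and the maximum is attained at a vertex.

At the optimal vertex, -3x_1 - 9x_2 = -40 and 6x_1 - 9x_2 = 30.
Solving simultaneously gives x_1 = 70/9, x_2 = 50/27.

x_1 = 70/9, x_2 = 50/27, maximum z = -290/9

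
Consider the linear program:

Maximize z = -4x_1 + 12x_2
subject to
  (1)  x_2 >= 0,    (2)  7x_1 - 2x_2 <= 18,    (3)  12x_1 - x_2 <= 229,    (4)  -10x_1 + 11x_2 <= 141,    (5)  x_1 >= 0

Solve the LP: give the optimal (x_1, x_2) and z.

Vertices and z = -4x_1 + 12x_2:
  (18/7, 0) → z = -72/7
  (0, 0) → z = 0
  (160/19, 389/19) → z = 212
  (0, 141/11) → z = 1692/11

At the optimal vertex, 7x_1 - 2x_2 = 18 and -10x_1 + 11x_2 = 141.
Solving simultaneously gives x_1 = 160/19, x_2 = 389/19.

x_1 = 160/19, x_2 = 389/19, maximum z = 212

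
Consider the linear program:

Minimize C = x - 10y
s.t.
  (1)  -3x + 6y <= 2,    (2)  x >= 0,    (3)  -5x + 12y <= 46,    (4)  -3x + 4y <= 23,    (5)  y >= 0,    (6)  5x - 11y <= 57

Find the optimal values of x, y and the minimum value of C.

x = 238, y = 103, minimum C = -792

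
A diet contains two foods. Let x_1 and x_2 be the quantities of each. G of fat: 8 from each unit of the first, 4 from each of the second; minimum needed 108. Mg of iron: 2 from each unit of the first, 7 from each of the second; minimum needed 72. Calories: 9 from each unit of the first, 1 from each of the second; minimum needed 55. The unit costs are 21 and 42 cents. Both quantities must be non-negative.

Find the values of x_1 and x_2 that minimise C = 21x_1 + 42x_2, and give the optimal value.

x_1 = 39/4, x_2 = 15/2, minimum C = 2079/4

Corner points and C = 21x_1 + 42x_2:
  (0, 55) → C = 2310
  (36, 0) → C = 756
  (39/4, 15/2) → C = 2079/4
  (4, 19) → C = 882
The feasible region is unbounded (it extends along (0, 1), (1, 0)), but C strictly increases along every unbounded feasible direction, so there is no improving ray and the minimum is attained at a vertex.

The optimum lies where 8x_1 + 4x_2 = 108 and 2x_1 + 7x_2 = 72.
Solving simultaneously gives x_1 = 39/4, x_2 = 15/2.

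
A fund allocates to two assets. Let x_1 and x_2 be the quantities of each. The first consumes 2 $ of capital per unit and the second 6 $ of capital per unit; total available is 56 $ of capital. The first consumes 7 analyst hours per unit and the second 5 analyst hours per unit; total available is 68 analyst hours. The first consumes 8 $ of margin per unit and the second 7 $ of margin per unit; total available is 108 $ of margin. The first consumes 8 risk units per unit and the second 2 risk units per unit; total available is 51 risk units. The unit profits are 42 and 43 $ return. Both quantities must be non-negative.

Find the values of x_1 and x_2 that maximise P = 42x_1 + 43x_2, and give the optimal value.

x_1 = 4, x_2 = 8, maximum P = 512

The binding constraints are 2x_1 + 6x_2 = 56 and 7x_1 + 5x_2 = 68.
Solving simultaneously gives x_1 = 4, x_2 = 8.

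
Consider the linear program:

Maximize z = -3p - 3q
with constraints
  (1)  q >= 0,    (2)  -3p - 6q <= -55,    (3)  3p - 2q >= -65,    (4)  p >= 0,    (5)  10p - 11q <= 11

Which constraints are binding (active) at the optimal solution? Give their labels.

Vertices and z = -3p - 3q:
  (0, 55/6) → z = -55/2
  (671/93, 517/93) → z = -1188/31
  (0, 65/2) → z = -195/2
The feasible region is unbounded (it extends along (11, 10), (2, 3)), but z strictly decreases along every unbounded feasible direction, so there is no improving ray and the maximum is attained at a vertex.

The maximum is at (0, 55/6). Substituting into each constraint, equality holds for (2) and (4); the remaining constraints have slack.

(2) and (4)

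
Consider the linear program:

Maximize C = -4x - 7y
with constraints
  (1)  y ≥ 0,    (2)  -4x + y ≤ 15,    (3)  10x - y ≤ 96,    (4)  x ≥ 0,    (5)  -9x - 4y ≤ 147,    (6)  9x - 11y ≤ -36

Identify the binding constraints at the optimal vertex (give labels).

(4) and (6)

Extreme points and C = -4x - 7y:
  (37/2, 89) → C = -697
  (0, 15) → C = -105
  (1092/101, 1224/101) → C = -12936/101
  (0, 36/11) → C = -252/11

The maximum is at (0, 36/11). Substituting into each constraint, equality holds for (4) and (6); the remaining constraints have slack.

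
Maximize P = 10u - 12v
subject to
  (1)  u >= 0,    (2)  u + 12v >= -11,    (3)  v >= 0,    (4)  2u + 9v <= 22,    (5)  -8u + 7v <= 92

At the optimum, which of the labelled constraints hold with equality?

(3) and (4)

Vertices and P = 10u - 12v:
  (0, 0) → P = 0
  (0, 22/9) → P = -88/3
  (11, 0) → P = 110

The maximum is at (11, 0). Substituting into each constraint, equality holds for (3) and (4); the remaining constraints have slack.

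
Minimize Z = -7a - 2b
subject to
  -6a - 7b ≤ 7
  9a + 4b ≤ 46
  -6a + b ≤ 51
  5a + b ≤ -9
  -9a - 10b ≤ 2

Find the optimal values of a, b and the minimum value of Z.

a = -60/11, b = 201/11, minimum Z = 18/11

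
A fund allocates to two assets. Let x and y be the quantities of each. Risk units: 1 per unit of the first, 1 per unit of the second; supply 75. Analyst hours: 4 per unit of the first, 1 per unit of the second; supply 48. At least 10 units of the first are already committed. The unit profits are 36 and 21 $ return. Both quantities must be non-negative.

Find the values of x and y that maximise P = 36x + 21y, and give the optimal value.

x = 10, y = 8, maximum P = 528

Feasible corners and P = 36x + 21y:
  (12, 0) → P = 432
  (10, 0) → P = 360
  (10, 8) → P = 528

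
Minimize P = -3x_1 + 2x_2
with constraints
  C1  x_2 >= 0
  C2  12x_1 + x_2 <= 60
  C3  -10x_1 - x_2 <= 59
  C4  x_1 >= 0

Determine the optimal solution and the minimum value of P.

x_1 = 5, x_2 = 0, minimum P = -15

At the optimal vertex, x_2 = 0 and 12x_1 + x_2 = 60.
Solving simultaneously gives x_1 = 5, x_2 = 0.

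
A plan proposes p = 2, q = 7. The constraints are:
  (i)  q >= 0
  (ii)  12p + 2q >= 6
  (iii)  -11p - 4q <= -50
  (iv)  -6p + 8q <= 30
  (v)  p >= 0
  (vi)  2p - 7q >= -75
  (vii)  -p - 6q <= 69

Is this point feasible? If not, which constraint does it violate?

not feasible — violates (iv)

Constraint (iv): -6p + 8q = 44, which is not ≤ 30. All other constraints are satisfied.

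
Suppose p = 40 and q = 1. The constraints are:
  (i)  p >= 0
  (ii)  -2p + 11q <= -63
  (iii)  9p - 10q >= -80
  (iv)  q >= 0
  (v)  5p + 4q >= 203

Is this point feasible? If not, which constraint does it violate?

(i): 40 ≥ 0 ✓
(ii): -69 ≤ -63 ✓
(iii): 350 ≥ -80 ✓
(iv): 1 ≥ 0 ✓
(v): 204 ≥ 203 ✓

feasible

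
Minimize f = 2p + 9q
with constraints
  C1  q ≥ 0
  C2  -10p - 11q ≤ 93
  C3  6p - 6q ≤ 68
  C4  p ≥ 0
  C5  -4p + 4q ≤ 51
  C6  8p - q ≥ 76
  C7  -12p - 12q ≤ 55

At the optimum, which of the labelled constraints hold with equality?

C1 and C6

Vertices and f = 2p + 9q:
  (34/3, 0) → f = 68/3
  (19/2, 0) → f = 19
  (355/28, 178/7) → f = 3559/14
The feasible region is unbounded (it extends along (1, 1)), but f strictly increases along every unbounded feasible direction, so there is no improving ray and the minimum is attained at a vertex.

The minimum is at (19/2, 0). Substituting into each constraint, equality holds for C1 and C6; the remaining constraints have slack.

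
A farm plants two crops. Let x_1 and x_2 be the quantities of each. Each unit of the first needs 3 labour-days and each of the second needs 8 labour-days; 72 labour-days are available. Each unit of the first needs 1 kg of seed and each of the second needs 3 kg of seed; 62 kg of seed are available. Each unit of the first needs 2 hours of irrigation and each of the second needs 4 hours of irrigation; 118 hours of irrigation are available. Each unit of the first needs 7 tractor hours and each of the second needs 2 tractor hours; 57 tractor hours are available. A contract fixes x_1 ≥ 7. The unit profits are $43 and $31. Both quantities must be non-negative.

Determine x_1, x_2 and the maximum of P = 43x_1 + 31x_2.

x_1 = 7, x_2 = 4, maximum P = 425

Extreme points and P = 43x_1 + 31x_2:
  (57/7, 0) → P = 2451/7
  (7, 0) → P = 301
  (7, 4) → P = 425

The optimum lies where 7x_1 + 2x_2 = 57 and x_1 = 7.
Solving simultaneously gives x_1 = 7, x_2 = 4.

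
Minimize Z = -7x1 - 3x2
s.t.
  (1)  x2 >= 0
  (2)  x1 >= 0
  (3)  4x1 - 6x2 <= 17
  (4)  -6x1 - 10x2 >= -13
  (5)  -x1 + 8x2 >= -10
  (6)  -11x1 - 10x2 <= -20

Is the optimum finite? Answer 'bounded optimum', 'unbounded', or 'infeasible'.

Corner points and Z = -7x1 - 3x2:
  (13/6, 0) → Z = -91/6
  (20/11, 0) → Z = -140/11
  (7/5, 23/50) → Z = -559/50
The feasible region has finitely many vertices and no improving ray; the minimum is -91/6 at (13/6, 0).

bounded optimum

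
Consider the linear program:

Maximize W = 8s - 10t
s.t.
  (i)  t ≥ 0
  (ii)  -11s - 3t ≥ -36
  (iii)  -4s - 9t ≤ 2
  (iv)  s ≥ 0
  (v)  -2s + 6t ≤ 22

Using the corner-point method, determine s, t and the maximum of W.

s = 36/11, t = 0, maximum W = 288/11

Corner points and W = 8s - 10t:
  (36/11, 0) → W = 288/11
  (0, 0) → W = 0
  (25/12, 157/36) → W = -485/18
  (0, 11/3) → W = -110/3

The binding constraints are t = 0 and -11s - 3t = -36.
Solving simultaneously gives s = 36/11, t = 0.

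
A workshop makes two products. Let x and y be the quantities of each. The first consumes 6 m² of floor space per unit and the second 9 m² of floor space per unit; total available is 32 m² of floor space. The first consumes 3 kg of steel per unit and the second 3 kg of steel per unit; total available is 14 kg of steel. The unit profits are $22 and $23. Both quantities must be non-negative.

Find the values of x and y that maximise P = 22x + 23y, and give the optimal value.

The optimum lies where 6x + 9y = 32 and 3x + 3y = 14.
Solving simultaneously gives x = 10/3, y = 4/3.

x = 10/3, y = 4/3, maximum P = 104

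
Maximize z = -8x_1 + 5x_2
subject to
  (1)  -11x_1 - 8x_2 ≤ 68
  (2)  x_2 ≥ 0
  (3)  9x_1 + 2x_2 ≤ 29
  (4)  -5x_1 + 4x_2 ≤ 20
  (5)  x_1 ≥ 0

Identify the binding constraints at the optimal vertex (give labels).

(4) and (5)

Corner points and z = -8x_1 + 5x_2:
  (29/9, 0) → z = -232/9
  (0, 0) → z = 0
  (38/23, 325/46) → z = 1017/46
  (0, 5) → z = 25

The maximum is at (0, 5). Substituting into each constraint, equality holds for (4) and (5); the remaining constraints have slack.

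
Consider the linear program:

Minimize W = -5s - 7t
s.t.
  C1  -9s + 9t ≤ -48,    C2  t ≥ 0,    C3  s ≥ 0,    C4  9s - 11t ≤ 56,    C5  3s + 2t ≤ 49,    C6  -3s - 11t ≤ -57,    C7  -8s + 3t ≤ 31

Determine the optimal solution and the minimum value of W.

At the optimal vertex, -9s + 9t = -48 and 3s + 2t = 49.
Solving simultaneously gives s = 179/15, t = 33/5.

s = 179/15, t = 33/5, minimum W = -1588/15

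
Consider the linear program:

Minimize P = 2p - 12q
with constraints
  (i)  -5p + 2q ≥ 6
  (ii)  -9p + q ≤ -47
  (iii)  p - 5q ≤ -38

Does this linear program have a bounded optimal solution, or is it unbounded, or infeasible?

unbounded

From the feasible point (100/13, 289/13), moving in the direction (1, 9) keeps every constraint satisfied while P decreases without bound.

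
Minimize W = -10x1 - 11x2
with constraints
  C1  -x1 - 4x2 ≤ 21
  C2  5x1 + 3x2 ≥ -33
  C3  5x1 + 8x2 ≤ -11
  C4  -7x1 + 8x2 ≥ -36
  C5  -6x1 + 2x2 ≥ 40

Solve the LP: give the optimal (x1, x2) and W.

Extreme points and W = -10x1 - 11x2:
  (-231/25, 22/5) → W = 44
  (-93/14, 1/14) → W = 919/14
  (-171/29, 67/29) → W = 973/29

The binding constraints are 5x1 + 8x2 = -11 and -6x1 + 2x2 = 40.
Solving simultaneously gives x1 = -171/29, x2 = 67/29.

x1 = -171/29, x2 = 67/29, minimum W = 973/29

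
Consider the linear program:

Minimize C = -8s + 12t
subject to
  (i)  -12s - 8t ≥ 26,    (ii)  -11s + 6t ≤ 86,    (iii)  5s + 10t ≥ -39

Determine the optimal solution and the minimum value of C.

Feasible corners and C = -8s + 12t:
  (-211/40, 373/80) → C = 1963/20
  (13/20, -169/40) → C = -559/10
  (-547/70, 1/140) → C = 313/5

At the optimal vertex, -12s - 8t = 26 and 5s + 10t = -39.
Solving simultaneously gives s = 13/20, t = -169/40.

s = 13/20, t = -169/40, minimum C = -559/10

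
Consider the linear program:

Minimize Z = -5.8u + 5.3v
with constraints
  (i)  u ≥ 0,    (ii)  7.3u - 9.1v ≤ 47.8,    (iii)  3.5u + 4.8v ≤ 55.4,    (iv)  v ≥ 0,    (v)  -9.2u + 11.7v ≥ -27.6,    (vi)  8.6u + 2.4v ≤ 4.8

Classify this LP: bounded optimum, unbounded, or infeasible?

bounded optimum

Corner points and Z = -5.8u + 5.3v:
  (0, 0) → Z = 0
  (0, 2) → Z = 10.6
  (24/43, 0) → Z = -696/215
The feasible region has finitely many vertices and no improving ray; the minimum is -696/215 at (24/43, 0).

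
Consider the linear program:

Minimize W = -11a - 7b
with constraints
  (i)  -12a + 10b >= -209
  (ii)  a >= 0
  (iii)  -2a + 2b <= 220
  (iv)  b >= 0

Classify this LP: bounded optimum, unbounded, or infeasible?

Feasible corners and W = -11a - 7b:
  (1309/2, 1529/2) → W = -12551
  (209/12, 0) → W = -2299/12
  (0, 110) → W = -770
  (0, 0) → W = 0
The feasible region has finitely many vertices and no improving ray; the minimum is -12551 at (1309/2, 1529/2).

bounded optimum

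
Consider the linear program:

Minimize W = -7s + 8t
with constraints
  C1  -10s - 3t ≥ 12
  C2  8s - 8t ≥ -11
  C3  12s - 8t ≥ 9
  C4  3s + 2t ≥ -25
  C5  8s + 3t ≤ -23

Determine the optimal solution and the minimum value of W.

s = 29/7, t = -131/7, minimum W = -1251/7

Corner points and W = -7s + 8t:
  (-91/24, -109/16) → W = -671/24
  (-157/100, -87/25) → W = -337/20
  (29/7, -131/7) → W = -1251/7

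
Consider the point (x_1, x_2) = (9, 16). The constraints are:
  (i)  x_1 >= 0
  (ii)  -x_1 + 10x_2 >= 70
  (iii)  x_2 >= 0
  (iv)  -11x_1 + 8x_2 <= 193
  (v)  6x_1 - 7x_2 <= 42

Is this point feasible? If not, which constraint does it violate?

feasible

(i): 9 ≥ 0 ✓
(ii): 151 ≥ 70 ✓
(iii): 16 ≥ 0 ✓
(iv): 29 ≤ 193 ✓
(v): -58 ≤ 42 ✓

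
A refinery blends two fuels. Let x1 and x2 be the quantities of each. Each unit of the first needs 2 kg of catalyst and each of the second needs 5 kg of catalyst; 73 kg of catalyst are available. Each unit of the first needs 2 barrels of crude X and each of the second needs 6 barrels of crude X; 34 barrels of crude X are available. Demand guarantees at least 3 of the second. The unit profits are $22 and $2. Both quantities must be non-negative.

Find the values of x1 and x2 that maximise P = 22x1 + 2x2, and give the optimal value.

x1 = 8, x2 = 3, maximum P = 182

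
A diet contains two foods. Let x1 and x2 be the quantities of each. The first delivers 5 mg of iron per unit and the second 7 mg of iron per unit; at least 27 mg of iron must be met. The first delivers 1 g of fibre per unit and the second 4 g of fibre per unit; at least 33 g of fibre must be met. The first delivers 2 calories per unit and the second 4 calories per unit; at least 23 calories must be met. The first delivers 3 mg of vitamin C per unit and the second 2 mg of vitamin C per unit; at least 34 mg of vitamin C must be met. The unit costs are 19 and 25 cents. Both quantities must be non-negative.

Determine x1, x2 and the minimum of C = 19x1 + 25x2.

x1 = 7, x2 = 13/2, minimum C = 591/2

Vertices and C = 19x1 + 25x2:
  (0, 17) → C = 425
  (33, 0) → C = 627
  (7, 13/2) → C = 591/2
The feasible region is unbounded (it extends along (0, 1), (1, 0)), but C strictly increases along every unbounded feasible direction, so there is no improving ray and the minimum is attained at a vertex.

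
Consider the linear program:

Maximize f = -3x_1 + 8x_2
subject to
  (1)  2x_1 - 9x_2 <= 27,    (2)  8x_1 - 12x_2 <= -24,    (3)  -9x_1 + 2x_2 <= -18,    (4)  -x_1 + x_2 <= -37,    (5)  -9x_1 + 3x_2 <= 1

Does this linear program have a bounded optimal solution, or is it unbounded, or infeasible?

unbounded

From the feasible point (117, 80), moving in the direction (1, 1) keeps every constraint satisfied while f increases without bound.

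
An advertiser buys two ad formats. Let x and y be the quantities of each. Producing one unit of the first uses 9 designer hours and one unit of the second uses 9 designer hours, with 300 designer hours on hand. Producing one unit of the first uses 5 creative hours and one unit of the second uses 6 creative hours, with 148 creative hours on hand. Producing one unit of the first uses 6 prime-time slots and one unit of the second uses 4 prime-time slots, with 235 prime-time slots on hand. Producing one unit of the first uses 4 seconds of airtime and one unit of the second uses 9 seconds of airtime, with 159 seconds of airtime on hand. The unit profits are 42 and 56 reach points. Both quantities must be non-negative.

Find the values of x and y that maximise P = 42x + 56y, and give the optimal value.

Vertices and P = 42x + 56y:
  (0, 0) → P = 0
  (0, 53/3) → P = 2968/3
  (148/5, 0) → P = 6216/5
  (18, 29/3) → P = 3892/3

x = 18, y = 29/3, maximum P = 3892/3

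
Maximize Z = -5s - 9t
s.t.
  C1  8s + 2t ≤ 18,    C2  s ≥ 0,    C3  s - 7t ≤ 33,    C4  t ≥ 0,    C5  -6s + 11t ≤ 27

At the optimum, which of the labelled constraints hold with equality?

C2 and C4

Vertices and Z = -5s - 9t:
  (9/4, 0) → Z = -45/4
  (36/25, 81/25) → Z = -909/25
  (0, 0) → Z = 0
  (0, 27/11) → Z = -243/11

The maximum is at (0, 0). Substituting into each constraint, equality holds for C2 and C4; the remaining constraints have slack.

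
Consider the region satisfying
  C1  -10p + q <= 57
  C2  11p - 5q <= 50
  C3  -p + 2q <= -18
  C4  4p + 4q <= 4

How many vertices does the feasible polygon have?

3

Intersecting each pair of boundary lines and keeping only the points that satisfy every inequality leaves:
  (-335/39, -1127/39)
  (-132/19, -237/19)
  (10/17, -148/17)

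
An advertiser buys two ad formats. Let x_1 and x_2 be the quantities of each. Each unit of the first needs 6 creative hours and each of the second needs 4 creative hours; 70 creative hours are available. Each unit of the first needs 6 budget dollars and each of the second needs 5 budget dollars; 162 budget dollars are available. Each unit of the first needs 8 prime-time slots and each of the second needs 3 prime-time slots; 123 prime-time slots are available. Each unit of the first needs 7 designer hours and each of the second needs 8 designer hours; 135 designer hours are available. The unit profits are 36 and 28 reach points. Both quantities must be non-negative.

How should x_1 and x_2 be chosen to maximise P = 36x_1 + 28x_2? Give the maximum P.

x_1 = 1, x_2 = 16, maximum P = 484

Corner points and P = 36x_1 + 28x_2:
  (0, 0) → P = 0
  (0, 135/8) → P = 945/2
  (35/3, 0) → P = 420
  (1, 16) → P = 484

At the optimal vertex, 6x_1 + 4x_2 = 70 and 7x_1 + 8x_2 = 135.
Solving simultaneously gives x_1 = 1, x_2 = 16.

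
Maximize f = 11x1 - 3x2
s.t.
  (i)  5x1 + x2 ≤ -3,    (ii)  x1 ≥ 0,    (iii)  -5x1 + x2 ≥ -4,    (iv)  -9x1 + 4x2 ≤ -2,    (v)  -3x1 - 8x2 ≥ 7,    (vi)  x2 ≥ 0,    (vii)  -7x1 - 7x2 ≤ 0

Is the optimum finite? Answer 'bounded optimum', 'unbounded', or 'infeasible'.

The boundaries x2 = 0 and -7x1 - 7x2 = 0 meet at (0, 0), but that point violates 5x1 + x2 ≤ -3. Every candidate vertex is excluded by some other constraint, so the feasible region is empty.

infeasible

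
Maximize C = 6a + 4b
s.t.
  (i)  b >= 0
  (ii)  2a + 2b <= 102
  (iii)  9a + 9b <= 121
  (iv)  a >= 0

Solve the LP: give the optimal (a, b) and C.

Corner points and C = 6a + 4b:
  (121/9, 0) → C = 242/3
  (0, 0) → C = 0
  (0, 121/9) → C = 484/9

a = 121/9, b = 0, maximum C = 242/3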